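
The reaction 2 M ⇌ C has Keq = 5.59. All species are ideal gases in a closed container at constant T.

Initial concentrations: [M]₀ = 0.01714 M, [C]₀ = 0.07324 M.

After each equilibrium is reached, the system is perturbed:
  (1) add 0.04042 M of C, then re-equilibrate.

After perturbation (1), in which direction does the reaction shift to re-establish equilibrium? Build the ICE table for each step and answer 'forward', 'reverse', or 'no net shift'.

Direction: reverse

Q₀ = 249.3 vs Keq = 5.59 ⇒ Q>K, reverse
Step 1:
                    M           C
  init        0.01714     0.07324
  Δ           0.06711    -0.03356
  eq          0.08425     0.03968
  solve Keq expr → x = -0.03356; check Q = 5.59
Then add 0.04042 M of C.
Step 2:
                    M           C
  init        0.08425      0.0801
  Δ           0.02551    -0.01275
  eq           0.1098     0.06735
  solve Keq expr → x = -0.01275; check Q = 5.59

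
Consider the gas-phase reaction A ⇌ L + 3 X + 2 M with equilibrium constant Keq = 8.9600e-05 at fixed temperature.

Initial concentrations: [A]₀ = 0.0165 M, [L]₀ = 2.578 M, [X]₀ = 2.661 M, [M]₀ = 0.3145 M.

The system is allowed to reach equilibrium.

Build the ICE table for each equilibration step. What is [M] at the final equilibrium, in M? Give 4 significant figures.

[M]_eq = 7.8131e-04 M

Q₀ = 291.2 vs Keq = 8.9600e-05 ⇒ Q>K, reverse
Step 1:
                    A           L           X           M
  init         0.0165       2.578       2.661      0.3145
  Δ            0.1569     -0.1569     -0.4706     -0.3137
  eq           0.1734       2.421        2.19  7.8131e-04
  solve Keq expr → x = -0.1569; check Q = 8.9600e-05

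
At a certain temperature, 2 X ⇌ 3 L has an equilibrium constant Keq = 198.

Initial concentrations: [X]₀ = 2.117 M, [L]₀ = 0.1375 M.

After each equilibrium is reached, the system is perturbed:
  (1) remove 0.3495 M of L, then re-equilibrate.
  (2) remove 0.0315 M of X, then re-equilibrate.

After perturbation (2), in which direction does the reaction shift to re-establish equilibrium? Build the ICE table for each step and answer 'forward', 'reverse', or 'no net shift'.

Direction: reverse

Q₀ = 5.8005e-04 vs Keq = 198 ⇒ Q<K, forward
Step 1:
                    X           L
  init          2.117      0.1375
  Δ            -1.782       2.673
  eq           0.3349       2.811
  solve Keq expr → x = 0.8911; check Q = 198
Then remove 0.3495 M of L.
Step 2:
                    X           L
  init         0.3349       2.461
  Δ          -0.04828     0.07242
  eq           0.2866       2.534
  solve Keq expr → x = 0.02414; check Q = 198
Then remove 0.0315 M of X.
Step 3:
                    X           L
  init         0.2551       2.534
  Δ           0.02513    -0.03769
  eq           0.2802       2.496
  solve Keq expr → x = -0.01256; check Q = 198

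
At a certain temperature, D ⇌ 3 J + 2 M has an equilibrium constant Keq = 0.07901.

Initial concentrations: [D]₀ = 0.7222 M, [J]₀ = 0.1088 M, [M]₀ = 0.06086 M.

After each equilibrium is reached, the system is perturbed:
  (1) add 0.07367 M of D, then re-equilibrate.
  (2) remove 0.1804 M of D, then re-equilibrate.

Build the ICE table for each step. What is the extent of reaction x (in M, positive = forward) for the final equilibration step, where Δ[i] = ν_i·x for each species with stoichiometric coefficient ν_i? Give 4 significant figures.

Q₀ = 6.6053e-06 vs Keq = 0.07901 ⇒ Q<K, forward
Step 1:
                  D         J         M
  init       0.7222    0.1088   0.06086
  Δ         -0.1752    0.5257    0.3505
  eq          0.547    0.6345    0.4113
  solve Keq expr → x = 0.1752; check Q = 0.07901
Then add 0.07367 M of D.
Step 2:
                  D         J         M
  init       0.6206    0.6345    0.4113
  Δ       -0.005005   0.01502   0.01001
  eq         0.6156    0.6495    0.4213
  solve Keq expr → x = 0.005005; check Q = 0.07901
Then remove 0.1804 M of D.
Step 3:
                  D         J         M
  init       0.4352    0.6495    0.4213
  Δ         0.01315  -0.03946  -0.02631
  eq         0.4484      0.61     0.395
  solve Keq expr → x = -0.01315; check Q = 0.07901

x = -0.01315 M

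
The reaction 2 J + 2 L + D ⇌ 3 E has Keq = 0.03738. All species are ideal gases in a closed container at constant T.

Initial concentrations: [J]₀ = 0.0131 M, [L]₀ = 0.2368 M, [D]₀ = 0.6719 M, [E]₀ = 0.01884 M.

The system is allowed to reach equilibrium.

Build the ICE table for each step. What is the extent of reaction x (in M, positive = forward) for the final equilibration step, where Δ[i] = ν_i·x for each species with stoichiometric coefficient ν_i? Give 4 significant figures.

Q₀ = 1.034 vs Keq = 0.03738 ⇒ Q>K, reverse
Step 1:
                    J           L           D           E
  Initial      0.0131      0.2368      0.6719     0.01884
  Change     0.006932    0.006932    0.003466     -0.0104
  Equil       0.02003      0.2437      0.6754    0.008443
  solve Keq expr → x = -0.003466; check Q = 0.03738

x = -0.003466 M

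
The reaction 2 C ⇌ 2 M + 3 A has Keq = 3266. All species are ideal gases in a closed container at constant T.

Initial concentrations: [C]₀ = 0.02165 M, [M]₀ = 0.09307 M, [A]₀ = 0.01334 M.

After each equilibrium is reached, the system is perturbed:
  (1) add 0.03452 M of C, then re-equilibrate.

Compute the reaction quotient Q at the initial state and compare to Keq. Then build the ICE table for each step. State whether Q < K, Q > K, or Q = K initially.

Q₀ = 4.3870e-05 vs Keq = 3266 ⇒ Q<K, forward
Step 1:
                   C          M          A
  Initial    0.02165    0.09307    0.01334
  Change    -0.02163    0.02163    0.03245
  Equil   1.9663e-05     0.1147    0.04579
  solve Keq expr → x = 0.01082; check Q = 3266
Then add 0.03452 M of C.
Step 2:
                   C          M          A
  Initial    0.03454     0.1147    0.04579
  Change    -0.03446    0.03446    0.05169
  Equil   7.9431e-05     0.1492    0.09748
  solve Keq expr → x = 0.01723; check Q = 3266

Q₀ = 4.3870e-05; Q < K (proceeds forward)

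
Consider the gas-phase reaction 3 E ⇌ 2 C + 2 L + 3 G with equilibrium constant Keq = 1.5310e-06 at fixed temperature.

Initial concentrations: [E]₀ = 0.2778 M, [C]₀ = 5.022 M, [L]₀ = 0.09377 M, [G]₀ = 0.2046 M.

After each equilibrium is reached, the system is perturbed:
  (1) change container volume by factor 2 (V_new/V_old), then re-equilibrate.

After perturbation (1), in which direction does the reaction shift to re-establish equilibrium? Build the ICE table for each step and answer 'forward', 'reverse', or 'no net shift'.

Direction: forward

Q₀ = 0.08859 vs Keq = 1.5310e-06 ⇒ Q>K, reverse
Step 1:
                    E           C           L           G
  Initial      0.2778       5.022     0.09377      0.2046
  Change       0.1352    -0.09013    -0.09013     -0.1352
  Equil         0.413       4.932    0.003642     0.06941
  solve Keq expr → x = -0.04506; check Q = 1.5310e-06
Then change container volume by factor 2 (V_new/V_old).
Step 2:
                    E           C           L           G
  Initial      0.2065       2.466    0.001821      0.0347
  Change    -0.005623    0.003749    0.003749    0.005623
  Equil        0.2009        2.47     0.00557     0.04033
  solve Keq expr → x = 0.001874; check Q = 1.5310e-06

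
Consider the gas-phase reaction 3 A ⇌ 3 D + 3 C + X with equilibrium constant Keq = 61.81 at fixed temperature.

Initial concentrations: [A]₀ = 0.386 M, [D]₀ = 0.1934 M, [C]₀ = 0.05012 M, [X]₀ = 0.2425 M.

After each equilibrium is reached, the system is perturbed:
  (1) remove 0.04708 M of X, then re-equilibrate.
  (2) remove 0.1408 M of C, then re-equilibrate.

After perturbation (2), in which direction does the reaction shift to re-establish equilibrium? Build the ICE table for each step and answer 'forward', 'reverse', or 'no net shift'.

Direction: forward

Q₀ = 3.8402e-06 vs Keq = 61.81 ⇒ Q<K, forward
Step 1:
                    A           D           C           X
  init          0.386      0.1934     0.05012      0.2425
  Δ           -0.3474      0.3474      0.3474      0.1158
  eq          0.03862      0.5408      0.3975      0.3583
  solve Keq expr → x = 0.1158; check Q = 61.81
Then remove 0.04708 M of X.
Step 2:
                    A           D           C           X
  init        0.03862      0.5408      0.3975      0.3112
  Δ         -0.001508    0.001508    0.001508  5.0281e-04
  eq          0.03711      0.5423       0.399      0.3117
  solve Keq expr → x = 5.0281e-04; check Q = 61.81
Then remove 0.1408 M of C.
Step 3:
                    A           D           C           X
  init        0.03711      0.5423      0.2582      0.3117
  Δ           -0.0114      0.0114      0.0114    0.003801
  eq           0.0257      0.5537      0.2696      0.3155
  solve Keq expr → x = 0.003801; check Q = 61.81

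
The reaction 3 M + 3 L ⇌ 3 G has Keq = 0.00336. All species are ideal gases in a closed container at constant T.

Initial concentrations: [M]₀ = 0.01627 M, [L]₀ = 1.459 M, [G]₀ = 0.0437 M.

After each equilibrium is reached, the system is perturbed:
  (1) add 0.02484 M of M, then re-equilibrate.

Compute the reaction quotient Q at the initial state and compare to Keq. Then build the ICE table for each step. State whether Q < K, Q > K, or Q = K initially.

Q₀ = 6.239 vs Keq = 0.00336 ⇒ Q>K, reverse
Step 1:
                    M           L           G
  Initial     0.01627       1.459      0.0437
  Change      0.03275     0.03275    -0.03275
  Equil       0.04902       1.492     0.01095
  solve Keq expr → x = -0.01092; check Q = 0.00336
Then add 0.02484 M of M.
Step 2:
                    M           L           G
  Initial     0.07386       1.492     0.01095
  Change    -0.004498   -0.004498    0.004498
  Equil       0.06936       1.487     0.01545
  solve Keq expr → x = 0.001499; check Q = 0.00336

Q₀ = 6.239; Q > K (proceeds reverse)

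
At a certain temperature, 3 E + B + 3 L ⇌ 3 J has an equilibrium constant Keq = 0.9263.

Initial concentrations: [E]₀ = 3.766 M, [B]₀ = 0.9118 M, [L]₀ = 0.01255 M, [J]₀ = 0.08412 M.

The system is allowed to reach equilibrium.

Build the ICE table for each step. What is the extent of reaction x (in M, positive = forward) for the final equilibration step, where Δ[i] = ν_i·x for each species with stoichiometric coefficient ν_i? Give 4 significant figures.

Q₀ = 6.183 vs Keq = 0.9263 ⇒ Q>K, reverse
Step 1:
                  E         B         L         J
  Initial     3.766    0.9118   0.01255   0.08412
  Change   0.008595  0.002865  0.008595 -0.008595
  Equil       3.775    0.9147   0.02115   0.07552
  solve Keq expr → x = -0.002865; check Q = 0.9263

x = -0.002865 M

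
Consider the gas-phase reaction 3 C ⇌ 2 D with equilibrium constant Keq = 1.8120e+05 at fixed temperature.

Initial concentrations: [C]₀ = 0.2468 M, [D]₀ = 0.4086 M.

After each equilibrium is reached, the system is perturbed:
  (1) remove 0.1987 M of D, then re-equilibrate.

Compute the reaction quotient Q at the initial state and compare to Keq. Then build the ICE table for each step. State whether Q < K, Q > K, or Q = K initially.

Q₀ = 11.11 vs Keq = 1.8120e+05 ⇒ Q<K, forward
Step 1:
                  C         D
  init       0.2468    0.4086
  Δ         -0.2347    0.1565
  eq        0.01208    0.5651
  solve Keq expr → x = 0.07824; check Q = 1.8120e+05
Then remove 0.1987 M of D.
Step 2:
                  C         D
  init      0.01208    0.3664
  Δ       -0.002998  0.001998
  eq       0.009081    0.3684
  solve Keq expr → x = 9.9917e-04; check Q = 1.8120e+05

Q₀ = 11.11; Q < K (proceeds forward)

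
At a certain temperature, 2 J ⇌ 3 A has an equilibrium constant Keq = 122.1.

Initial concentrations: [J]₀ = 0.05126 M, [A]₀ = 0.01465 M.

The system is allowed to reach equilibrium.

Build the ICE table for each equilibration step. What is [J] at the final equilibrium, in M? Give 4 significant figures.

Q₀ = 0.001197 vs Keq = 122.1 ⇒ Q<K, forward
Step 1:
                   J          A
  init       0.05126    0.01465
  Δ          -0.0489    0.07335
  eq        0.002362      0.088
  solve Keq expr → x = 0.02445; check Q = 122.1

[J]_eq = 0.002362 M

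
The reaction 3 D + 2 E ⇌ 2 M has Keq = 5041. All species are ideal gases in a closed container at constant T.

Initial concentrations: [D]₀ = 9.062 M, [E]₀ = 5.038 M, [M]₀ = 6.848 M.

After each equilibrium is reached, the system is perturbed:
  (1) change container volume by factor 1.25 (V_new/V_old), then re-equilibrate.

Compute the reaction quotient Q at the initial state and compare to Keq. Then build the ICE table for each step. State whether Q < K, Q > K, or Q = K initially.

Q₀ = 0.002483; Q < K (proceeds forward)

Q₀ = 0.002483 vs Keq = 5041 ⇒ Q<K, forward
Step 1:
                    D           E           M
  Initial       9.062       5.038       6.848
  Change       -7.437      -4.958       4.958
  Equil         1.625     0.08024       11.81
  solve Keq expr → x = 2.479; check Q = 5041
Then change container volume by factor 1.25 (V_new/V_old).
Step 2:
                    D           E           M
  Initial         1.3     0.06419       9.445
  Change      0.03301     0.02201    -0.02201
  Equil         1.333      0.0862       9.423
  solve Keq expr → x = -0.011; check Q = 5041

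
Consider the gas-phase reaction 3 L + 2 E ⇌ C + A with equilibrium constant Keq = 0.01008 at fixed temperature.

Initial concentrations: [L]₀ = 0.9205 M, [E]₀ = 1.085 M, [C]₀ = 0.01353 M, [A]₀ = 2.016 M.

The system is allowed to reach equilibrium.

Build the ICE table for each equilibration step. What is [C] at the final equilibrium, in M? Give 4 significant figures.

[C]_eq = 0.005154 M

Q₀ = 0.02971 vs Keq = 0.01008 ⇒ Q>K, reverse
Step 1:
                   L          E          C          A
  init        0.9205      1.085    0.01353      2.016
  Δ          0.02513    0.01675  -0.008376  -0.008376
  eq          0.9456      1.102   0.005154      2.008
  solve Keq expr → x = -0.008376; check Q = 0.01008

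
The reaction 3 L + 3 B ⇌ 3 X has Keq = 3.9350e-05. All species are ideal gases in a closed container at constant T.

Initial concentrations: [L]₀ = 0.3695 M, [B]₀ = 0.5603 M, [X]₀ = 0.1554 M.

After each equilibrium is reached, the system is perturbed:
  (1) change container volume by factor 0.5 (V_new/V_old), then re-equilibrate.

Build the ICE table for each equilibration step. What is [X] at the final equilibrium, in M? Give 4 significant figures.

[X]_eq = 0.0472 M

Q₀ = 0.4229 vs Keq = 3.9350e-05 ⇒ Q>K, reverse
Step 1:
                   L          B          X
  init        0.3695     0.5603     0.1554
  Δ           0.1431     0.1431    -0.1431
  eq          0.5126     0.7034    0.01227
  solve Keq expr → x = -0.04771; check Q = 3.9350e-05
Then change container volume by factor 0.5 (V_new/V_old).
Step 2:
                   L          B          X
  init         1.025      1.407    0.02453
  Δ         -0.02267   -0.02267    0.02267
  eq           1.003      1.384     0.0472
  solve Keq expr → x = 0.007558; check Q = 3.9350e-05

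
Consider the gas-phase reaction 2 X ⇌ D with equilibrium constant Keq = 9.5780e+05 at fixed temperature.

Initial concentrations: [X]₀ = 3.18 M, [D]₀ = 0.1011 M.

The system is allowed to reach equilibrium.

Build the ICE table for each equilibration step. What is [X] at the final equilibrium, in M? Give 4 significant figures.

[X]_eq = 0.001329 M

Q₀ = 0.009998 vs Keq = 9.5780e+05 ⇒ Q<K, forward
Step 1:
                  X         D
  init         3.18    0.1011
  Δ          -3.179     1.589
  eq       0.001329      1.69
  solve Keq expr → x = 1.589; check Q = 9.5780e+05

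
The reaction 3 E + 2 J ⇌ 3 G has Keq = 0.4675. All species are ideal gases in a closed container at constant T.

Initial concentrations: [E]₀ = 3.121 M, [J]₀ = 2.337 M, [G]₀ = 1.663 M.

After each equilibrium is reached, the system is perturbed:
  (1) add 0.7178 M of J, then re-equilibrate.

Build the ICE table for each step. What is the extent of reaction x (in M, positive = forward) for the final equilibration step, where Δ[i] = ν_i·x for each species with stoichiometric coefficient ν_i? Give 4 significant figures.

x = 0.07387 M

Q₀ = 0.0277 vs Keq = 0.4675 ⇒ Q<K, forward
Step 1:
                  E         J         G
  init        3.121     2.337     1.663
  Δ         -0.8739   -0.5826    0.8739
  eq          2.247     1.754     2.537
  solve Keq expr → x = 0.2913; check Q = 0.4675
Then add 0.7178 M of J.
Step 2:
                  E         J         G
  init        2.247     2.472     2.537
  Δ         -0.2216   -0.1477    0.2216
  eq          2.025     2.324     2.759
  solve Keq expr → x = 0.07387; check Q = 0.4675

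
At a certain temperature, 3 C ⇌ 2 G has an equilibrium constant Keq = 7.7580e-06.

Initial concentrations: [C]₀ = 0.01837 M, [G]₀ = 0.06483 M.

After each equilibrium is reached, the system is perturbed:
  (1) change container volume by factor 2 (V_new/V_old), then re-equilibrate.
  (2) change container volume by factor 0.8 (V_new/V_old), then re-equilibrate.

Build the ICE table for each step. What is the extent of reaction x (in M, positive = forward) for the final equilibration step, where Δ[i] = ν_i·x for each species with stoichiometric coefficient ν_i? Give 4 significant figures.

x = 2.8468e-06 M

Q₀ = 678 vs Keq = 7.7580e-06 ⇒ Q>K, reverse
Step 1:
                  C         G
  I         0.01837   0.06483
  C         0.09708  -0.06472
  E          0.1155 1.0926e-04
  solve Keq expr → x = -0.03236; check Q = 7.7580e-06
Then change container volume by factor 2 (V_new/V_old).
Step 2:
                  C         G
  I         0.05773 5.4631e-05
  C       2.3966e-05 -1.5977e-05
  E         0.05775 3.8654e-05
  solve Keq expr → x = -7.9885e-06; check Q = 7.7580e-06
Then change container volume by factor 0.8 (V_new/V_old).
Step 3:
                  C         G
  I         0.07219 4.8318e-05
  C       -8.5403e-06 5.6936e-06
  E         0.07218 5.4011e-05
  solve Keq expr → x = 2.8468e-06; check Q = 7.7580e-06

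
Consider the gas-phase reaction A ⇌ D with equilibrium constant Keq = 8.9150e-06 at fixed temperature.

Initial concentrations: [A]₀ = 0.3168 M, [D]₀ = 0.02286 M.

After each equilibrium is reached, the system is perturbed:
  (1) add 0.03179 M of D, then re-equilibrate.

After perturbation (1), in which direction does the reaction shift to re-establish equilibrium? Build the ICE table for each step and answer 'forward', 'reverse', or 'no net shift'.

Direction: reverse

Q₀ = 0.07216 vs Keq = 8.9150e-06 ⇒ Q>K, reverse
Step 1:
                   A          D
  Initial     0.3168    0.02286
  Change     0.02286   -0.02286
  Equil       0.3397 3.0280e-06
  solve Keq expr → x = -0.02286; check Q = 8.9150e-06
Then add 0.03179 M of D.
Step 2:
                   A          D
  Initial     0.3397    0.03179
  Change     0.03179   -0.03179
  Equil       0.3714 3.3114e-06
  solve Keq expr → x = -0.03179; check Q = 8.9150e-06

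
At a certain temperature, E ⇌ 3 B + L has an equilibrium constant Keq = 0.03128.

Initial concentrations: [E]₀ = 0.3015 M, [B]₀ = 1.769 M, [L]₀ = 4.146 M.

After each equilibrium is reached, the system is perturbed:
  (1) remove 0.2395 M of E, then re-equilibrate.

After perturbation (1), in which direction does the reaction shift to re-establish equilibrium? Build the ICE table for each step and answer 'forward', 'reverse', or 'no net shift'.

Direction: reverse

Q₀ = 76.12 vs Keq = 0.03128 ⇒ Q>K, reverse
Step 1:
                    E           B           L
  Initial      0.3015       1.769       4.146
  Change       0.5255      -1.576     -0.5255
  Equil         0.827      0.1926       3.621
  solve Keq expr → x = -0.5255; check Q = 0.03128
Then remove 0.2395 M of E.
Step 2:
                    E           B           L
  Initial      0.5875      0.1926       3.621
  Change     0.006665    -0.01999   -0.006665
  Equil        0.5941      0.1726       3.614
  solve Keq expr → x = -0.006665; check Q = 0.03128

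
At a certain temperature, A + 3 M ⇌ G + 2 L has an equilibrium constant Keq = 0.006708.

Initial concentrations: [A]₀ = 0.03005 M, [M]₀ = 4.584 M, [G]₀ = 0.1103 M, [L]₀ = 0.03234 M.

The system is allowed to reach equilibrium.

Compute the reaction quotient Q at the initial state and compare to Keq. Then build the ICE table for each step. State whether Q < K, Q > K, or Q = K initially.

Q₀ = 3.9854e-05; Q < K (proceeds forward)

Q₀ = 3.9854e-05 vs Keq = 0.006708 ⇒ Q<K, forward
Step 1:
                    A           M           G           L
  I           0.03005       4.584      0.1103     0.03234
  C          -0.02826    -0.08478     0.02826     0.05652
  E          0.001791       4.499      0.1386     0.08886
  solve Keq expr → x = 0.02826; check Q = 0.006708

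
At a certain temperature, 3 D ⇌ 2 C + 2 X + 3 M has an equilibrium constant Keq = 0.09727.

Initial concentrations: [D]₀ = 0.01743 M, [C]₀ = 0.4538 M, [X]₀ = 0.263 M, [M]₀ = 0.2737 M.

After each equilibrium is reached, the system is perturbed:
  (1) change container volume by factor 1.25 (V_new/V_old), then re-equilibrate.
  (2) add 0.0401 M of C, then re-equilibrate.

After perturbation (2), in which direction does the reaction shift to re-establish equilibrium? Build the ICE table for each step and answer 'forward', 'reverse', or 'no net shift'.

Q₀ = 55.15 vs Keq = 0.09727 ⇒ Q>K, reverse
Step 1:
                   D          C          X          M
  Initial    0.01743     0.4538      0.263     0.2737
  Change     0.07015   -0.04676   -0.04676   -0.07015
  Equil      0.08758      0.407     0.2162     0.2036
  solve Keq expr → x = -0.02338; check Q = 0.09727
Then change container volume by factor 1.25 (V_new/V_old).
Step 2:
                   D          C          X          M
  Initial    0.07006     0.3256      0.173     0.1628
  Change    -0.01171   0.007806   0.007806    0.01171
  Equil      0.05835     0.3334     0.1808     0.1746
  solve Keq expr → x = 0.003903; check Q = 0.09727
Then add 0.0401 M of C.
Step 3:
                   D          C          X          M
  Initial    0.05835     0.3735     0.1808     0.1746
  Change    0.002893  -0.001929  -0.001929  -0.002893
  Equil      0.06125     0.3716     0.1789     0.1717
  solve Keq expr → x = -9.6443e-04; check Q = 0.09727

Direction: reverse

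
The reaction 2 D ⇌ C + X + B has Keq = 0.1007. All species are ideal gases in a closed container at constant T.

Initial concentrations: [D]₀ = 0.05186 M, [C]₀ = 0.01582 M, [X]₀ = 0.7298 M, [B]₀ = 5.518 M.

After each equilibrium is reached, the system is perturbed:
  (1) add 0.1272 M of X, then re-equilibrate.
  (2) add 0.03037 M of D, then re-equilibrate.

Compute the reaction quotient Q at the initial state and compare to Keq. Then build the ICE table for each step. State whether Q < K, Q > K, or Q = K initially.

Q₀ = 23.69 vs Keq = 0.1007 ⇒ Q>K, reverse
Step 1:
                  D         C         X         B
  I         0.05186   0.01582    0.7298     5.518
  C         0.03129  -0.01564  -0.01564  -0.01564
  E         0.08315 1.7716e-04    0.7142     5.502
  solve Keq expr → x = -0.01564; check Q = 0.1007
Then add 0.1272 M of X.
Step 2:
                  D         C         X         B
  I         0.08315 1.7716e-04    0.8414     5.502
  C       5.3172e-05 -2.6586e-05 -2.6586e-05 -2.6586e-05
  E          0.0832 1.5057e-04    0.8413     5.502
  solve Keq expr → x = -2.6586e-05; check Q = 0.1007
Then add 0.03037 M of D.
Step 3:
                  D         C         X         B
  I          0.1136 1.5057e-04    0.8413     5.502
  C       -2.5734e-04 1.2867e-04 1.2867e-04 1.2867e-04
  E          0.1133 2.7925e-04    0.8415     5.502
  solve Keq expr → x = 1.2867e-04; check Q = 0.1007

Q₀ = 23.69; Q > K (proceeds reverse)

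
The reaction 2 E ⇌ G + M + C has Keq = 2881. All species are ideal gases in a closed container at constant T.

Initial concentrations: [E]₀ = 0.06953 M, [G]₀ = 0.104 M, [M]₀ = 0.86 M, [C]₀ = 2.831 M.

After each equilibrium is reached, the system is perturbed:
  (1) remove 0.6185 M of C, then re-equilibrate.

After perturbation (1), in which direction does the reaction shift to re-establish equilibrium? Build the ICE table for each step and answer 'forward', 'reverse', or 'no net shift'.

Q₀ = 52.38 vs Keq = 2881 ⇒ Q<K, forward
Step 1:
                    E           G           M           C
  I           0.06953       0.104        0.86       2.831
  C          -0.05868     0.02934     0.02934     0.02934
  E           0.01085      0.1333      0.8893        2.86
  solve Keq expr → x = 0.02934; check Q = 2881
Then remove 0.6185 M of C.
Step 2:
                    E           G           M           C
  I           0.01085      0.1333      0.8893       2.242
  C         -0.001218  6.0899e-04  6.0899e-04  6.0899e-04
  E          0.009633      0.1339      0.8899       2.242
  solve Keq expr → x = 6.0899e-04; check Q = 2881

Direction: forward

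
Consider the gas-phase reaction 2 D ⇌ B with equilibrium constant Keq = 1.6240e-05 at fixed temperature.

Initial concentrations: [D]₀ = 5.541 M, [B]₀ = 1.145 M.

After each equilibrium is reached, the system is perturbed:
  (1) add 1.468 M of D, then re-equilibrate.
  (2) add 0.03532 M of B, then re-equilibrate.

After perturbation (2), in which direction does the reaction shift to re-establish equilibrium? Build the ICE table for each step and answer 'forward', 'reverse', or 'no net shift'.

Direction: reverse

Q₀ = 0.03729 vs Keq = 1.6240e-05 ⇒ Q>K, reverse
Step 1:
                   D          B
  init         5.541      1.145
  Δ            2.288     -1.144
  eq           7.829 9.9540e-04
  solve Keq expr → x = -1.144; check Q = 1.6240e-05
Then add 1.468 M of D.
Step 2:
                   D          B
  init         9.297 9.9540e-04
  Δ       -8.1609e-04 4.0804e-04
  eq           9.296   0.001403
  solve Keq expr → x = 4.0804e-04; check Q = 1.6240e-05
Then add 0.03532 M of B.
Step 3:
                   D          B
  init         9.296    0.03672
  Δ           0.0706    -0.0353
  eq           9.367   0.001425
  solve Keq expr → x = -0.0353; check Q = 1.6240e-05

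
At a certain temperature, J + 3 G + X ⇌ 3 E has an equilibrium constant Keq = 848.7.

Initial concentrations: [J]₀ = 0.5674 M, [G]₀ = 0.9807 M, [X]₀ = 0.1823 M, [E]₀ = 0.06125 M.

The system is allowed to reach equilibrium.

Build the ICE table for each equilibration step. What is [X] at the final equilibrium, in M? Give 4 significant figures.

[X]_eq = 0.006571 M

Q₀ = 0.002355 vs Keq = 848.7 ⇒ Q<K, forward
Step 1:
                  J         G         X         E
  Initial    0.5674    0.9807    0.1823   0.06125
  Change    -0.1757   -0.5272   -0.1757    0.5272
  Equil      0.3917    0.4535  0.006571    0.5884
  solve Keq expr → x = 0.1757; check Q = 848.7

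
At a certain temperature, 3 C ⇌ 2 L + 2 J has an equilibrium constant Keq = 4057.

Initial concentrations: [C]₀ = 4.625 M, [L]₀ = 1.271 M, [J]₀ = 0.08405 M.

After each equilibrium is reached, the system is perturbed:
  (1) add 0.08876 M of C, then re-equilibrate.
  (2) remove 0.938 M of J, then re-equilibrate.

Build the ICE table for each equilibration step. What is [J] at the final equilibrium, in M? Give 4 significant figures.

Q₀ = 1.1535e-04 vs Keq = 4057 ⇒ Q<K, forward
Step 1:
                   C          L          J
  init         4.625      1.271    0.08405
  Δ           -4.293      2.862      2.862
  eq          0.3319      4.133      2.946
  solve Keq expr → x = 1.431; check Q = 4057
Then add 0.08876 M of C.
Step 2:
                   C          L          J
  init        0.4206      4.133      2.946
  Δ         -0.08173    0.05449    0.05449
  eq          0.3389      4.188      3.001
  solve Keq expr → x = 0.02724; check Q = 4057
Then remove 0.938 M of J.
Step 3:
                   C          L          J
  init        0.3389      4.188      2.063
  Δ         -0.06906    0.04604    0.04604
  eq          0.2698      4.234      2.109
  solve Keq expr → x = 0.02302; check Q = 4057

[J]_eq = 2.109 M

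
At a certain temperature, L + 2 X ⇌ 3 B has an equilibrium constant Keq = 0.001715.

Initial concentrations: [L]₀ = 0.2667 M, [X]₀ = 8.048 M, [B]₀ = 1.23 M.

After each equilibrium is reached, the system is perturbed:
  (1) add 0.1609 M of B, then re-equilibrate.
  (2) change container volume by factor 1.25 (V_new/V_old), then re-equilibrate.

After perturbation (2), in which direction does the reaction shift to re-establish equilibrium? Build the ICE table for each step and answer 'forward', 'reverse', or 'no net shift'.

Q₀ = 0.1077 vs Keq = 0.001715 ⇒ Q>K, reverse
Step 1:
                  L         X         B
  Initial    0.2667     8.048      1.23
  Change     0.2736    0.5473   -0.8209
  Equil      0.5403     8.595    0.4091
  solve Keq expr → x = -0.2736; check Q = 0.001715
Then add 0.1609 M of B.
Step 2:
                  L         X         B
  Initial    0.5403     8.595      0.57
  Change    0.04861   0.09721   -0.1458
  Equil      0.5889     8.692    0.4242
  solve Keq expr → x = -0.04861; check Q = 0.001715
Then change container volume by factor 1.25 (V_new/V_old).
Step 3:
                  L         X         B
  Initial    0.4712     6.954    0.3393
  Change          0         0         0
  Equil      0.4712     6.954    0.3393
  solve Keq expr → x = 0; check Q = 0.001715

Direction: no net shift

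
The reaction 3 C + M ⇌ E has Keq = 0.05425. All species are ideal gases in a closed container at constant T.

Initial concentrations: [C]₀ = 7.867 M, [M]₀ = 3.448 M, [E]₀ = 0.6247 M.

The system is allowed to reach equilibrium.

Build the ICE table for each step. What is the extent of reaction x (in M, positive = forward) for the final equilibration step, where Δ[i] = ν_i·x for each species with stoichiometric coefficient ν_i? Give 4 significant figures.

Q₀ = 3.7211e-04 vs Keq = 0.05425 ⇒ Q<K, forward
Step 1:
                  C         M         E
  I           7.867     3.448    0.6247
  C          -4.996    -1.665     1.665
  E           2.871     1.783      2.29
  solve Keq expr → x = 1.665; check Q = 0.05425

x = 1.665 M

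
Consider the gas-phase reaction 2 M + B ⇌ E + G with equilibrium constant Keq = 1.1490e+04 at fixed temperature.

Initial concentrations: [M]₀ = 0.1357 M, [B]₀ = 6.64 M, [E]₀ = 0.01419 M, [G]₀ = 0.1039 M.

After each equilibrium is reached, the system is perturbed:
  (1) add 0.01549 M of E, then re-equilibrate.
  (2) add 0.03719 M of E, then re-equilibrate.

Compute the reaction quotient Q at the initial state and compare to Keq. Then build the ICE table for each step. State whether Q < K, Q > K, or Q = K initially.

Q₀ = 0.01206 vs Keq = 1.1490e+04 ⇒ Q<K, forward
Step 1:
                   M          B          E          G
  Initial     0.1357       6.64    0.01419     0.1039
  Change     -0.1353   -0.06763    0.06763    0.06763
  Equil   4.3112e-04      6.572    0.08182     0.1715
  solve Keq expr → x = 0.06763; check Q = 1.1490e+04
Then add 0.01549 M of E.
Step 2:
                   M          B          E          G
  Initial 4.3112e-04      6.572    0.09731     0.1715
  Change  3.8965e-05 1.9482e-05 -1.9482e-05 -1.9482e-05
  Equil   4.7008e-04      6.572    0.09729     0.1715
  solve Keq expr → x = -1.9482e-05; check Q = 1.1490e+04
Then add 0.03719 M of E.
Step 3:
                   M          B          E          G
  Initial 4.7008e-04      6.572     0.1345     0.1715
  Change  8.2435e-05 4.1217e-05 -4.1217e-05 -4.1217e-05
  Equil   5.5252e-04      6.572     0.1344     0.1715
  solve Keq expr → x = -4.1217e-05; check Q = 1.1490e+04

Q₀ = 0.01206; Q < K (proceeds forward)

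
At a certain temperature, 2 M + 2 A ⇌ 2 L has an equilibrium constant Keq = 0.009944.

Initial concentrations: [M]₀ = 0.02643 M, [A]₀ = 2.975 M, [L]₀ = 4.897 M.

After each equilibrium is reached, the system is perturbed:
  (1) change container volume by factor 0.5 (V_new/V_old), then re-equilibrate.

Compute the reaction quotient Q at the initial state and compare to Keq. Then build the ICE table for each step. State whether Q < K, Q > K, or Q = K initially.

Q₀ = 3879 vs Keq = 0.009944 ⇒ Q>K, reverse
Step 1:
                  M         A         L
  init      0.02643     2.975     4.897
  Δ           3.049     3.049    -3.049
  eq          3.076     6.024     1.848
  solve Keq expr → x = -1.525; check Q = 0.009944
Then change container volume by factor 0.5 (V_new/V_old).
Step 2:
                  M         A         L
  init        6.151     12.05     3.695
  Δ           -1.38     -1.38      1.38
  eq          4.771     10.67     5.076
  solve Keq expr → x = 0.6902; check Q = 0.009944

Q₀ = 3879; Q > K (proceeds reverse)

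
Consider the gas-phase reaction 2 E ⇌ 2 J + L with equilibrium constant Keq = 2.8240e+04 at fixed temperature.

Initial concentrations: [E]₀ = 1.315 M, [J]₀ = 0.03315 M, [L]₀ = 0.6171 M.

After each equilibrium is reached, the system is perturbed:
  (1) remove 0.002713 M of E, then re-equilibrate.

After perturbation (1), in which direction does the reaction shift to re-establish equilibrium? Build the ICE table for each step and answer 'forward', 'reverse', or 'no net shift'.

Q₀ = 3.9217e-04 vs Keq = 2.8240e+04 ⇒ Q<K, forward
Step 1:
                    E           J           L
  init          1.315     0.03315      0.6171
  Δ            -1.306       1.306       0.653
  eq         0.008981       1.339        1.27
  solve Keq expr → x = 0.653; check Q = 2.8240e+04
Then remove 0.002713 M of E.
Step 2:
                    E           J           L
  init       0.006268       1.339        1.27
  Δ           0.00269    -0.00269   -0.001345
  eq         0.008958       1.336       1.269
  solve Keq expr → x = -0.001345; check Q = 2.8240e+04

Direction: reverse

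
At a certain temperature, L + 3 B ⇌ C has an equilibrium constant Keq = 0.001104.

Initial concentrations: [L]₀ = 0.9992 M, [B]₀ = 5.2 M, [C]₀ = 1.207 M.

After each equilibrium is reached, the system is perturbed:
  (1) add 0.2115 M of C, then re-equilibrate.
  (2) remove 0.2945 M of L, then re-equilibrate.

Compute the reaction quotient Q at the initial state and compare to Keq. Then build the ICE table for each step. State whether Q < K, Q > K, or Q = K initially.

Q₀ = 0.008591 vs Keq = 0.001104 ⇒ Q>K, reverse
Step 1:
                  L         B         C
  init       0.9992       5.2     1.207
  Δ          0.6007     1.802   -0.6007
  eq            1.6     7.002    0.6063
  solve Keq expr → x = -0.6007; check Q = 0.001104
Then add 0.2115 M of C.
Step 2:
                  L         B         C
  init          1.6     7.002    0.8178
  Δ         0.09449    0.2835  -0.09449
  eq          1.694     7.285    0.7233
  solve Keq expr → x = -0.09449; check Q = 0.001104
Then remove 0.2945 M of L.
Step 3:
                  L         B         C
  init          1.4     7.285    0.7233
  Δ         0.05681    0.1704  -0.05681
  eq          1.457     7.456    0.6665
  solve Keq expr → x = -0.05681; check Q = 0.001104

Q₀ = 0.008591; Q > K (proceeds reverse)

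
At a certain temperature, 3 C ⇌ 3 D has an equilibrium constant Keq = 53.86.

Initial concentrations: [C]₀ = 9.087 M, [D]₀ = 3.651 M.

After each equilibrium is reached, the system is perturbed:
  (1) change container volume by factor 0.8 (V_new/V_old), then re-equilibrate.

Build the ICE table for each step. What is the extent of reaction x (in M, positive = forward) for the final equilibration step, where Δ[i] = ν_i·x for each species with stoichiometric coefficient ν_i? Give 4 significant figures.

x = 0 M

Q₀ = 0.06486 vs Keq = 53.86 ⇒ Q<K, forward
Step 1:
                   C          D
  Initial      9.087      3.651
  Change       -6.42       6.42
  Equil        2.667      10.07
  solve Keq expr → x = 2.14; check Q = 53.86
Then change container volume by factor 0.8 (V_new/V_old).
Step 2:
                   C          D
  Initial      3.334      12.59
  Change           0          0
  Equil        3.334      12.59
  solve Keq expr → x = 0; check Q = 53.86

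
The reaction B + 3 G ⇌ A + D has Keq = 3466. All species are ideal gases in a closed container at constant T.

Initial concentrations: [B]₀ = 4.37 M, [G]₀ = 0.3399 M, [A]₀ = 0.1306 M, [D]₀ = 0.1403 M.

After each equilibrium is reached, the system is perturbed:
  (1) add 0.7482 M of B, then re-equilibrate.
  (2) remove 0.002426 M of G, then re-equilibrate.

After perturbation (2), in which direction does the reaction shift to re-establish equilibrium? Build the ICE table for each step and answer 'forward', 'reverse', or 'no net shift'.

Q₀ = 0.1068 vs Keq = 3466 ⇒ Q<K, forward
Step 1:
                  B         G         A         D
  Initial      4.37    0.3399    0.1306    0.1403
  Change     -0.108    -0.324     0.108     0.108
  Equil       4.262   0.01589    0.2386    0.2483
  solve Keq expr → x = 0.108; check Q = 3466
Then add 0.7482 M of B.
Step 2:
                  B         G         A         D
  Initial      5.01   0.01589    0.2386    0.2483
  Change  -2.7410e-04 -8.2231e-04 2.7410e-04 2.7410e-04
  Equil        5.01   0.01507    0.2389    0.2486
  solve Keq expr → x = 2.7410e-04; check Q = 3466
Then remove 0.002426 M of G.
Step 3:
                  B         G         A         D
  Initial      5.01   0.01264    0.2389    0.2486
  Change  7.9744e-04  0.002392 -7.9744e-04 -7.9744e-04
  Equil       5.011   0.01503    0.2381    0.2478
  solve Keq expr → x = -7.9744e-04; check Q = 3466

Direction: reverse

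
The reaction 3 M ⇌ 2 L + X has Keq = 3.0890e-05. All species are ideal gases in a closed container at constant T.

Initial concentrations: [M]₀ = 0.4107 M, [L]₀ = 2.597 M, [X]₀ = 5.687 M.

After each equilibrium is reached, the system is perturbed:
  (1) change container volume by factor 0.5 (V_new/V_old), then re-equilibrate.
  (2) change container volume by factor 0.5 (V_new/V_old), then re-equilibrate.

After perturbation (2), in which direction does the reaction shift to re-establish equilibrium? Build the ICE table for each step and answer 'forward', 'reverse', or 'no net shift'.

Direction: no net shift

Q₀ = 553.7 vs Keq = 3.0890e-05 ⇒ Q>K, reverse
Step 1:
                    M           L           X
  init         0.4107       2.597       5.687
  Δ              3.86      -2.574      -1.287
  eq            4.271     0.02339         4.4
  solve Keq expr → x = -1.287; check Q = 3.0890e-05
Then change container volume by factor 0.5 (V_new/V_old).
Step 2:
                    M           L           X
  init          8.542     0.04678         8.8
  Δ                 0           0           0
  eq            8.542     0.04678         8.8
  solve Keq expr → x = 0; check Q = 3.0890e-05
Then change container volume by factor 0.5 (V_new/V_old).
Step 3:
                    M           L           X
  init          17.08     0.09355        17.6
  Δ                 0           0           0
  eq            17.08     0.09355        17.6
  solve Keq expr → x = 0; check Q = 3.0890e-05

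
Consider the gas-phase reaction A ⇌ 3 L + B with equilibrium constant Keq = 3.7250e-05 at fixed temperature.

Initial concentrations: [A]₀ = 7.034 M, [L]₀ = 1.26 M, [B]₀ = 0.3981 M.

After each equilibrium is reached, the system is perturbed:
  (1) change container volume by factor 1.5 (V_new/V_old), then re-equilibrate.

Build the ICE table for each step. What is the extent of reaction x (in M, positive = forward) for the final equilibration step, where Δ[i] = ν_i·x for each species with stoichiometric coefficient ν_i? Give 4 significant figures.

x = 0.01318 M

Q₀ = 0.1132 vs Keq = 3.7250e-05 ⇒ Q>K, reverse
Step 1:
                  A         L         B
  Initial     7.034      1.26    0.3981
  Change     0.3571    -1.071   -0.3571
  Equil       7.391    0.1887   0.04099
  solve Keq expr → x = -0.3571; check Q = 3.7250e-05
Then change container volume by factor 1.5 (V_new/V_old).
Step 2:
                  A         L         B
  Initial     4.927    0.1258   0.02733
  Change   -0.01318   0.03954   0.01318
  Equil       4.914    0.1653   0.04051
  solve Keq expr → x = 0.01318; check Q = 3.7250e-05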